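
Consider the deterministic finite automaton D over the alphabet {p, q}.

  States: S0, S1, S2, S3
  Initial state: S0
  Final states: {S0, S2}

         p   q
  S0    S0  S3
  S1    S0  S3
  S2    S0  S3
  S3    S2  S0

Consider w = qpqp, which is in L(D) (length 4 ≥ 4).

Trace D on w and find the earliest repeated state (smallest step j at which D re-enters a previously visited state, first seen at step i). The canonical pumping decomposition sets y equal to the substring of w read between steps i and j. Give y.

pq

Run of D on w = q p q p:
  step 0: S0  (start)
  step 1: S3  (read q: S0→S3)
  step 2: S2  (read p: S3→S2)
  step 3: S3  (read q: S2→S3)   ← first repeat (S3 seen earlier)
  step 4: S2  (read p: S3→S2)

So i = 1, j = 3, giving x = w[0:1] = q, y = w[1:3] = pq, z = w[3:4] = p.
Check: |xy| = 3 ≤ 4 and |y| = 2 ≥ 1. Reading y takes D from S3 back to S3, so every xyⁱz is accepted.
With |Q| = 4, pigeonhole forces a state repeat no later than step 4; the substring read between the first and second visits to that state can be pumped.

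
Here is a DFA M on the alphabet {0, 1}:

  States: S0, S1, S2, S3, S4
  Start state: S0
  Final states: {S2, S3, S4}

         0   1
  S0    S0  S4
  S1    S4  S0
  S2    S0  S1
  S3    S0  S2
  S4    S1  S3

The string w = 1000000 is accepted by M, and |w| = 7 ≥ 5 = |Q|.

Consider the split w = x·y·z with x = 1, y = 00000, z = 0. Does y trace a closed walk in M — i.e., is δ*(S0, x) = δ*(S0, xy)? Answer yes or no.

State sequence: S0 -1-> S4 -0-> S1 -0-> S4 -0-> S1 -0-> S4 -0-> S1

After x (step 1): S4. After xy (step 6): S1.
They differ (S4 ≠ S1), so y is not a cycle from the state after x; this split is not the one the pumping-lemma construction produces, and pumping y need not keep the string in L(M).

no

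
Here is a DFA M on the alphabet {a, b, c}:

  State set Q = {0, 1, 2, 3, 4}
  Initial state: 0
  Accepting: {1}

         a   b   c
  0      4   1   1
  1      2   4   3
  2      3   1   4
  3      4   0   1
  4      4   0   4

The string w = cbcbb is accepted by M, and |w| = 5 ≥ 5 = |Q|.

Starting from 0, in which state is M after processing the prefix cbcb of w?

Run of M on the first 4 characters of w = c b c b:
  step 0: 0  (start)
  step 1: 1  (read c: 0→1)
  step 2: 4  (read b: 1→4)
  step 3: 4  (read c: 4→4)
  step 4: 0  (read b: 4→0)

After reading 4 characters, M is in state 0.
(This kind of state-tracing is the core of the pumping-lemma construction: with 5 states, pigeonhole forces a repeat within the first 5 steps.)

0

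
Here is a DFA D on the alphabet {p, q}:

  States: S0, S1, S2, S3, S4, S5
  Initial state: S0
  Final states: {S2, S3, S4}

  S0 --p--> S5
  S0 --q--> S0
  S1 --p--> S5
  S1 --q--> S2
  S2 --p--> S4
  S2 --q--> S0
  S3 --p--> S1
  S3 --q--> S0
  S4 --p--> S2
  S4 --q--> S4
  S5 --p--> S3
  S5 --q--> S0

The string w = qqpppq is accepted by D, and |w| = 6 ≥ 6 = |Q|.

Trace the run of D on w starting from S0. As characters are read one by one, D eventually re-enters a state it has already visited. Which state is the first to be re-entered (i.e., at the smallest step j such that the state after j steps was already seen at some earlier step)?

State sequence: S0 -q-> S0 -q-> S0 -p-> S5 -p-> S3 -p-> S1 -q-> S2
First repeat at step 1: S0 was already visited.

The earliest repeat is at step j = 1: D is in S0, which it already visited at step i = 0.
Pumping length from the standard proof: p = 6 (the number of states). The repeated state found above gives |xy| = j ≤ 6 and |y| = j − i ≥ 1.

S0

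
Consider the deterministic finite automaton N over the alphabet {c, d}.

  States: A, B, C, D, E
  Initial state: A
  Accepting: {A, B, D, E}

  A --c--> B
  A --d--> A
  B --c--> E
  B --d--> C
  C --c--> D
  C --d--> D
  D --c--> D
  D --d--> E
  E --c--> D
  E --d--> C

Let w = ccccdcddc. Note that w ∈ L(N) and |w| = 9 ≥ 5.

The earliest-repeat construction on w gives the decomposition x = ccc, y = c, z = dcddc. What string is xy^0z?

cccdcddc

xy⁰z = xz = ccc·dcddc = cccdcddc.
Reading y = c takes N from D back to D, so after x the machine is still in D, and z then leads to the accepting state D. Hence cccdcddc ∈ L(N).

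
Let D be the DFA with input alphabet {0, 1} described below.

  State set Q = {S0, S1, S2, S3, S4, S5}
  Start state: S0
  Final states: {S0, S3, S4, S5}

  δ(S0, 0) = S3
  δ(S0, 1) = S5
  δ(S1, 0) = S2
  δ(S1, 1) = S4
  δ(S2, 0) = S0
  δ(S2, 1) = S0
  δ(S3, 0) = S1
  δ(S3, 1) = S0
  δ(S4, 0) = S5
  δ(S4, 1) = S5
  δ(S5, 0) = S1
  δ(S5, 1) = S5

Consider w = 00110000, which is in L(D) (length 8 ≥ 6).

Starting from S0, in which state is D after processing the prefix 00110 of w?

S1

State sequence: S0 -0-> S3 -0-> S1 -1-> S4 -1-> S5 -0-> S1

After reading 5 characters, D is in state S1.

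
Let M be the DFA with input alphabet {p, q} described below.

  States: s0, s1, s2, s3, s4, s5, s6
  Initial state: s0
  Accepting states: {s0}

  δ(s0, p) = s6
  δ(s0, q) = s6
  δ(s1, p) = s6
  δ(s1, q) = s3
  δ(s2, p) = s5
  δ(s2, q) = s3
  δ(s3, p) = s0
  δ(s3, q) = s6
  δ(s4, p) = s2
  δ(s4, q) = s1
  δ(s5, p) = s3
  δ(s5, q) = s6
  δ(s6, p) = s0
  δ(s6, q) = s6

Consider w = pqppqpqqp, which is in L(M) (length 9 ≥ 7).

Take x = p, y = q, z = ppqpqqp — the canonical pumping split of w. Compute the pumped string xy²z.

xy^2z = p·q·q·ppqpqqp = pqqppqpqqp.
Reading y = q takes M from s6 back to s6, so after x·y·y the machine is still in s6, and z then leads to the accepting state s0. Hence pqqppqpqqp ∈ L(M).

pqqppqpqqp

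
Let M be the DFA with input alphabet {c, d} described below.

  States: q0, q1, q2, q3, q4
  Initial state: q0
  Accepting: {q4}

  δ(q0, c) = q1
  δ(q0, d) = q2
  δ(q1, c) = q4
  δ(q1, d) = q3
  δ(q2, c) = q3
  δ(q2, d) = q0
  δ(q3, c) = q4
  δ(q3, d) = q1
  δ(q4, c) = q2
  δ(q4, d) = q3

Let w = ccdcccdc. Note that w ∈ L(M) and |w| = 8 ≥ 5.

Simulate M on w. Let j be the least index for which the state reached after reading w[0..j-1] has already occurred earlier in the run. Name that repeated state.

q4

State sequence: q0 -c-> q1 -c-> q4 -d-> q3 -c-> q4 -c-> q2 -c-> q3 -d-> q1 -c-> q4
First repeat at step 4: q4 was already visited.

The earliest repeat is at step j = 4: M is in q4, which it already visited at step i = 2.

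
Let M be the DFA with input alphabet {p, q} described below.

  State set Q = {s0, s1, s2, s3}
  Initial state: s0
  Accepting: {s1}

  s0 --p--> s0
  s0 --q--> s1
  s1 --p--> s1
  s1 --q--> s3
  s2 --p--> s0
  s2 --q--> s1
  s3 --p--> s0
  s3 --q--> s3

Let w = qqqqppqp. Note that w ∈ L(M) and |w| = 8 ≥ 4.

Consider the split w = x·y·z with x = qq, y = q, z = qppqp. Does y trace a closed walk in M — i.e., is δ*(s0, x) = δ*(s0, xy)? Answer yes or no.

State sequence: s0 -q-> s1 -q-> s3 -q-> s3

After x (step 2): s3. After xy (step 3): s3.
They match, so y = q drives M around a cycle from s3 back to itself; pumping y any number of times keeps M in s3 before reading z, and xyⁱz ∈ L(M) for every i ≥ 0.

yes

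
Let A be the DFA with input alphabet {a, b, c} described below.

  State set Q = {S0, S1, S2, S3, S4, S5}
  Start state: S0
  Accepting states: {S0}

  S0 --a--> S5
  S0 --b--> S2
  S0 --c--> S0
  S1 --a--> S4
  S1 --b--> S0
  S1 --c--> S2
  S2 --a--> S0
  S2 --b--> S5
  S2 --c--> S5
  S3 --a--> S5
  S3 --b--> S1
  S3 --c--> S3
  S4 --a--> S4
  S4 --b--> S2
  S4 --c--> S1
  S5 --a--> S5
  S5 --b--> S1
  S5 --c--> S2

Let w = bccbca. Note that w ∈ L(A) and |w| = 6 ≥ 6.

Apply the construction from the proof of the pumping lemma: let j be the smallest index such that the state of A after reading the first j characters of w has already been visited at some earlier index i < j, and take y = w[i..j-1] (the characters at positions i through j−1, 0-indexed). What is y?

Run of A on w = b c c b c a:
  step 0: S0  (start)
  step 1: S2  (read b: S0→S2)
  step 2: S5  (read c: S2→S5)
  step 3: S2  (read c: S5→S2)   ← first repeat (S2 seen earlier)
  step 4: S5  (read b: S2→S5)
  step 5: S2  (read c: S5→S2)
  step 6: S0  (read a: S2→S0)

So i = 1, j = 3, giving x = w[0:1] = b, y = w[1:3] = cc, z = w[3:6] = bca.
Check: |xy| = 3 ≤ 6 and |y| = 2 ≥ 1. Reading y takes A from S2 back to S2, so every xyⁱz is accepted.

cc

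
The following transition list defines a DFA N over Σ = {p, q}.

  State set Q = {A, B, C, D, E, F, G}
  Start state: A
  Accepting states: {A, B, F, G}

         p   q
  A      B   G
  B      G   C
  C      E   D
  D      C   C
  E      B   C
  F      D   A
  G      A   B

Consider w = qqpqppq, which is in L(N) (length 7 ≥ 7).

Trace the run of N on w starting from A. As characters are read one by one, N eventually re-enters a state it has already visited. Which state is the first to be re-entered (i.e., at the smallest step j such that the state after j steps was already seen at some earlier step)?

State sequence: A -q-> G -q-> B -p-> G -q-> B -p-> G -p-> A -q-> G
First repeat at step 3: G was already visited.

The earliest repeat is at step j = 3: N is in G, which it already visited at step i = 1.
With |Q| = 7, pigeonhole forces a state repeat no later than step 7; the substring read between the first and second visits to that state can be pumped.

G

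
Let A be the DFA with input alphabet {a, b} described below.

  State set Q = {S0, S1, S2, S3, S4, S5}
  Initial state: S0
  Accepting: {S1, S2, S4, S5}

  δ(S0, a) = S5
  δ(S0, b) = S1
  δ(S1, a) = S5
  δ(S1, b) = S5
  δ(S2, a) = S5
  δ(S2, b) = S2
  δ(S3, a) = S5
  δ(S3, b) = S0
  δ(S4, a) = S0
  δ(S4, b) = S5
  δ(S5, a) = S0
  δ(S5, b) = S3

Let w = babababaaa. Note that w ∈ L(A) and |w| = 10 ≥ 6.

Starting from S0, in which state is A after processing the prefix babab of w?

S3

Run of A on the first 5 characters of w = b a b a b:
  step 0: S0  (start)
  step 1: S1  (read b: S0→S1)
  step 2: S5  (read a: S1→S5)
  step 3: S3  (read b: S5→S3)
  step 4: S5  (read a: S3→S5)
  step 5: S3  (read b: S5→S3)

After reading 5 characters, A is in state S3.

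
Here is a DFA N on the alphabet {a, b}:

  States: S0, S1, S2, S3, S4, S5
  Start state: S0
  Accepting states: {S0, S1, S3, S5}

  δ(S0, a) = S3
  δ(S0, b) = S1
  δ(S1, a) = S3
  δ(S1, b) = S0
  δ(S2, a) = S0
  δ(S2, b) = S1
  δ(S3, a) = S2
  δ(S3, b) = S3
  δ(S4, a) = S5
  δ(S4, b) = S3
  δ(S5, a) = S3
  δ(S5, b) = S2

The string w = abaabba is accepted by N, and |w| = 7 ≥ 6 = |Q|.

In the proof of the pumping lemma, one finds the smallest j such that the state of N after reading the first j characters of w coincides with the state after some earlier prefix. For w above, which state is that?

State sequence: S0 -a-> S3 -b-> S3 -a-> S2 -a-> S0 -b-> S1 -b-> S0 -a-> S3
First repeat at step 2: S3 was already visited.

The earliest repeat is at step j = 2: N is in S3, which it already visited at step i = 1.
Since N has 6 states, any run of length ≥ 6 visits 6+1 states, so by pigeonhole some state repeats within the first 6 steps — that repeat gives the pumpable loop.

S3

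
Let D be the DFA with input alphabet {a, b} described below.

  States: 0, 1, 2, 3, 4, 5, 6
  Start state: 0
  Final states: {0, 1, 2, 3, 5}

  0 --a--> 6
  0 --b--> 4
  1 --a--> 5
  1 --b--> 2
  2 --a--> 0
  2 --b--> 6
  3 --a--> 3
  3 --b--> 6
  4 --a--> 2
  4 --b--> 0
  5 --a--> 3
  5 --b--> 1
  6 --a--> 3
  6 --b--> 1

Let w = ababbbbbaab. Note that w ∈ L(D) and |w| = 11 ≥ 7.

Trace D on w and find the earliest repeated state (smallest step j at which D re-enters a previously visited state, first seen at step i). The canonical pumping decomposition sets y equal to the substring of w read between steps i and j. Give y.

State sequence: 0 -a-> 6 -b-> 1 -a-> 5 -b-> 1 -b-> 2 -b-> 6 -b-> 1 -b-> 2 -a-> 0 -a-> 6 -b-> 1
First repeat at step 4: 1 was already visited.

So i = 2, j = 4, giving x = w[0:2] = ab, y = w[2:4] = ab, z = w[4:11] = bbbbaab.
Check: |xy| = 4 ≤ 7 and |y| = 2 ≥ 1. Reading y takes D from 1 back to 1, so every xyⁱz is accepted.
The DFA has 7 states, so the proof of the pumping lemma guarantees a repeated state among the first 7+1 visited; the segment between the two visits is the pumpable y.

ab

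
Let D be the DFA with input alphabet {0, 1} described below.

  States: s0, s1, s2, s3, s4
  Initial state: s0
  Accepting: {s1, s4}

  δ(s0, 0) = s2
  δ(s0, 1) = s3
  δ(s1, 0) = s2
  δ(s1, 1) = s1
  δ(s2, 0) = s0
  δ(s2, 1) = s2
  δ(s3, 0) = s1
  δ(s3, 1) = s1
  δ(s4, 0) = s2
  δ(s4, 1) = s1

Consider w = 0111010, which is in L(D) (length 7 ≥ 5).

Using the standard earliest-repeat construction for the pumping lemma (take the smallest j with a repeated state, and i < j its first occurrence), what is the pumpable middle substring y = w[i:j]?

Run of D on w = 0 1 1 1 0 1 0:
  step 0: s0  (start)
  step 1: s2  (read 0: s0→s2)
  step 2: s2  (read 1: s2→s2)   ← first repeat (s2 seen earlier)
  step 3: s2  (read 1: s2→s2)
  step 4: s2  (read 1: s2→s2)
  step 5: s0  (read 0: s2→s0)
  step 6: s3  (read 1: s0→s3)
  step 7: s1  (read 0: s3→s1)

So i = 1, j = 2, giving x = w[0:1] = 0, y = w[1:2] = 1, z = w[2:7] = 11010.
Check: |xy| = 2 ≤ 5 and |y| = 1 ≥ 1. Reading y takes D from s2 back to s2, so every xyⁱz is accepted.

1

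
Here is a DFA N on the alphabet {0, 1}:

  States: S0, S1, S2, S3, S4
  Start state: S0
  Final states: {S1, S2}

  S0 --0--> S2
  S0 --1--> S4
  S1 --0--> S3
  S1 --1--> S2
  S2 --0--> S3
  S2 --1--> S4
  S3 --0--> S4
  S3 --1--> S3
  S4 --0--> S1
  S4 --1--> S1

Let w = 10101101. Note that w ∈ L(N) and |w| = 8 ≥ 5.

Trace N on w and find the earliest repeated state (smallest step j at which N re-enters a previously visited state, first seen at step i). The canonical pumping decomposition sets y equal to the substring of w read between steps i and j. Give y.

1

Run of N on w = 1 0 1 0 1 1 0 1:
  step 0: S0  (start)
  step 1: S4  (read 1: S0→S4)
  step 2: S1  (read 0: S4→S1)
  step 3: S2  (read 1: S1→S2)
  step 4: S3  (read 0: S2→S3)
  step 5: S3  (read 1: S3→S3)   ← first repeat (S3 seen earlier)
  step 6: S3  (read 1: S3→S3)
  step 7: S4  (read 0: S3→S4)
  step 8: S1  (read 1: S4→S1)

So i = 4, j = 5, giving x = w[0:4] = 1010, y = w[4:5] = 1, z = w[5:8] = 101.
Check: |xy| = 5 ≤ 5 and |y| = 1 ≥ 1. Reading y takes N from S3 back to S3, so every xyⁱz is accepted.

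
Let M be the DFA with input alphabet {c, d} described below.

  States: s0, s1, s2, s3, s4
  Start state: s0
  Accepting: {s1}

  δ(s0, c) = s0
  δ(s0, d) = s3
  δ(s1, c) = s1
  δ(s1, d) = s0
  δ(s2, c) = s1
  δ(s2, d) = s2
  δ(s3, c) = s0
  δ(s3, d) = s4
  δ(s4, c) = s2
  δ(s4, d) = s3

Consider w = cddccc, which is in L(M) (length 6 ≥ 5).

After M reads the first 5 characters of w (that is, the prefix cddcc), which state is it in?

Run of M on the first 5 characters of w = c d d c c:
  step 0: s0  (start)
  step 1: s0  (read c: s0→s0)
  step 2: s3  (read d: s0→s3)
  step 3: s4  (read d: s3→s4)
  step 4: s2  (read c: s4→s2)
  step 5: s1  (read c: s2→s1)

After reading 5 characters, M is in state s1.
(This kind of state-tracing is the core of the pumping-lemma construction: with 5 states, pigeonhole forces a repeat within the first 5 steps.)

s1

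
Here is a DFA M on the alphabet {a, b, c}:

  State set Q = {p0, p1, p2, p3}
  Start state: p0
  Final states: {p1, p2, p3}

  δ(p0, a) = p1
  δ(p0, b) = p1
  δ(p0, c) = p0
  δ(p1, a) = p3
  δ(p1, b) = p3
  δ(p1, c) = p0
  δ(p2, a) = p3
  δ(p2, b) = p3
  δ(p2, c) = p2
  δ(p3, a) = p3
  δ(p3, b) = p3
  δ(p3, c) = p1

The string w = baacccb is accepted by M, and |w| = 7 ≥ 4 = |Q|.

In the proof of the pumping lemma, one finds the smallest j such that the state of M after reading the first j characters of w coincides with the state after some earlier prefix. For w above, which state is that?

p3

Run of M on w = b a a c c c b:
  step 0: p0  (start)
  step 1: p1  (read b: p0→p1)
  step 2: p3  (read a: p1→p3)
  step 3: p3  (read a: p3→p3)   ← first repeat (p3 seen earlier)
  step 4: p1  (read c: p3→p1)
  step 5: p0  (read c: p1→p0)
  step 6: p0  (read c: p0→p0)
  step 7: p1  (read b: p0→p1)

The earliest repeat is at step j = 3: M is in p3, which it already visited at step i = 2.
Pumping length from the standard proof: p = 4 (the number of states). The repeated state found above gives |xy| = j ≤ 4 and |y| = j − i ≥ 1.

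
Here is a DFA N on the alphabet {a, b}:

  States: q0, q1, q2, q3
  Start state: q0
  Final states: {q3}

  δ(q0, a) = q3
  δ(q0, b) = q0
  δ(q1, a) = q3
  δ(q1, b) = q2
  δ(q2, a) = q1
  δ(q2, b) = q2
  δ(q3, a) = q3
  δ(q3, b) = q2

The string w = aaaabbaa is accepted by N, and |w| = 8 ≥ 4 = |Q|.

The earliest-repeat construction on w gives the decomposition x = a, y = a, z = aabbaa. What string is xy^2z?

aaaaabbaa

xy^2z = a·a·a·aabbaa = aaaaabbaa.
Reading y = a takes N from q3 back to q3, so after x·y·y the machine is still in q3, and z then leads to the accepting state q3. Hence aaaaabbaa ∈ L(N).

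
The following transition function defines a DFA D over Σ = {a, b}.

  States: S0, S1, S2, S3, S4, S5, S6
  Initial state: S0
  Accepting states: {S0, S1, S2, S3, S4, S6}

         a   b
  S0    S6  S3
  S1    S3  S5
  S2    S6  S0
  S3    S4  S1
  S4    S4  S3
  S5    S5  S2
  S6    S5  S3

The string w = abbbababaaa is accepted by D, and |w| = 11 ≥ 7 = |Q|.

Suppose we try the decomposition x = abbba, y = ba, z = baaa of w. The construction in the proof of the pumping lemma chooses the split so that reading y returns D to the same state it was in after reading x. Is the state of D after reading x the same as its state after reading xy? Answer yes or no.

no

State sequence: S0 -a-> S6 -b-> S3 -b-> S1 -b-> S5 -a-> S5 -b-> S2 -a-> S6

After x (step 5): S5. After xy (step 7): S6.
They differ (S5 ≠ S6), so y is not a cycle from the state after x; this split is not the one the pumping-lemma construction produces, and pumping y need not keep the string in L(D).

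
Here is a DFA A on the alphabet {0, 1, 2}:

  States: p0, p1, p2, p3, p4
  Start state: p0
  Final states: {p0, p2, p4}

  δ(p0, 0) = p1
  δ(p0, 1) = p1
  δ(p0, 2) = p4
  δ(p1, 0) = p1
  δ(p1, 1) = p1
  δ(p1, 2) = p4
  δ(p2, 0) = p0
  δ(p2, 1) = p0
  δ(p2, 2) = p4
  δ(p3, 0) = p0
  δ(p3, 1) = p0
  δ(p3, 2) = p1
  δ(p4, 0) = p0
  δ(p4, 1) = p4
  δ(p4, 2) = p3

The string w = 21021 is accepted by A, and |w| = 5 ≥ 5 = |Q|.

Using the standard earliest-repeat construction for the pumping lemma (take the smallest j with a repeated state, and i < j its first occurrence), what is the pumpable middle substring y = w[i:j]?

1

Run of A on w = 2 1 0 2 1:
  step 0: p0  (start)
  step 1: p4  (read 2: p0→p4)
  step 2: p4  (read 1: p4→p4)   ← first repeat (p4 seen earlier)
  step 3: p0  (read 0: p4→p0)
  step 4: p4  (read 2: p0→p4)
  step 5: p4  (read 1: p4→p4)

So i = 1, j = 2, giving x = w[0:1] = 2, y = w[1:2] = 1, z = w[2:5] = 021.
Check: |xy| = 2 ≤ 5 and |y| = 1 ≥ 1. Reading y takes A from p4 back to p4, so every xyⁱz is accepted.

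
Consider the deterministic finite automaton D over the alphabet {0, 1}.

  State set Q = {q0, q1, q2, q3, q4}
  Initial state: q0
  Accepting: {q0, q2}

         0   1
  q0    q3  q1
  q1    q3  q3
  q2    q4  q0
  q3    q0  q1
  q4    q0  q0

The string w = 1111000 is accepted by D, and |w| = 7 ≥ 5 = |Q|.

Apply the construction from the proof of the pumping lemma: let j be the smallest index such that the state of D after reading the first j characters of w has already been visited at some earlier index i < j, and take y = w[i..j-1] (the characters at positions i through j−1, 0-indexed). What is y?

11

State sequence: q0 -1-> q1 -1-> q3 -1-> q1 -1-> q3 -0-> q0 -0-> q3 -0-> q0
First repeat at step 3: q1 was already visited.

So i = 1, j = 3, giving x = w[0:1] = 1, y = w[1:3] = 11, z = w[3:7] = 1000.
Check: |xy| = 3 ≤ 5 and |y| = 2 ≥ 1. Reading y takes D from q1 back to q1, so every xyⁱz is accepted.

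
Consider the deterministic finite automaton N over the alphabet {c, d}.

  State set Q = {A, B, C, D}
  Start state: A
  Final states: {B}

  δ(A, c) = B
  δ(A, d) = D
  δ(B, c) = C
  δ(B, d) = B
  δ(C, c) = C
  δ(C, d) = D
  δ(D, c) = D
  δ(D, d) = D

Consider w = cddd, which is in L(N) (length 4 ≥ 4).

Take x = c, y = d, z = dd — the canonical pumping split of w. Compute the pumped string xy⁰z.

xy⁰z = xz = c·dd = cdd.
Reading y = d takes N from B back to B, so after x the machine is still in B, and z then leads to the accepting state B. Hence cdd ∈ L(N).

cdd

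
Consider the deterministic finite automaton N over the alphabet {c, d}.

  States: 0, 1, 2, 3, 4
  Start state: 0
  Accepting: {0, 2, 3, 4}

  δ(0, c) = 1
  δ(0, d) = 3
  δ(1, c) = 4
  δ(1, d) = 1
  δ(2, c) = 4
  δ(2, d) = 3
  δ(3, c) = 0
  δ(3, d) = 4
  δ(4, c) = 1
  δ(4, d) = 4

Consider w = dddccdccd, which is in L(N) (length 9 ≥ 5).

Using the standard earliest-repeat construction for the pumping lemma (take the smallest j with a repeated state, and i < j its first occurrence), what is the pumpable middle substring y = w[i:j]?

State sequence: 0 -d-> 3 -d-> 4 -d-> 4 -c-> 1 -c-> 4 -d-> 4 -c-> 1 -c-> 4 -d-> 4
First repeat at step 3: 4 was already visited.

So i = 2, j = 3, giving x = w[0:2] = dd, y = w[2:3] = d, z = w[3:9] = ccdccd.
Check: |xy| = 3 ≤ 5 and |y| = 1 ≥ 1. Reading y takes N from 4 back to 4, so every xyⁱz is accepted.
With |Q| = 5, pigeonhole forces a state repeat no later than step 5; the substring read between the first and second visits to that state can be pumped.

d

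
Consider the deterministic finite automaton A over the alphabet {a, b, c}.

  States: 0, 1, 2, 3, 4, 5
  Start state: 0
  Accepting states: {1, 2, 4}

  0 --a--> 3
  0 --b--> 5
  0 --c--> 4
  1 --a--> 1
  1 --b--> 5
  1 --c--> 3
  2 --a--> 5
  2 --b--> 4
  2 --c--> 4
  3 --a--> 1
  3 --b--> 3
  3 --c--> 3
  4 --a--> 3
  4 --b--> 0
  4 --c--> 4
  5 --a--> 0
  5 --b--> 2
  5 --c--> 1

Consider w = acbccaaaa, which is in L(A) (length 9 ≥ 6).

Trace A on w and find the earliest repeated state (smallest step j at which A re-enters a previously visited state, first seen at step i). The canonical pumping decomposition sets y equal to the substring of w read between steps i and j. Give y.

c

State sequence: 0 -a-> 3 -c-> 3 -b-> 3 -c-> 3 -c-> 3 -a-> 1 -a-> 1 -a-> 1 -a-> 1
First repeat at step 2: 3 was already visited.

So i = 1, j = 2, giving x = w[0:1] = a, y = w[1:2] = c, z = w[2:9] = bccaaaa.
Check: |xy| = 2 ≤ 6 and |y| = 1 ≥ 1. Reading y takes A from 3 back to 3, so every xyⁱz is accepted.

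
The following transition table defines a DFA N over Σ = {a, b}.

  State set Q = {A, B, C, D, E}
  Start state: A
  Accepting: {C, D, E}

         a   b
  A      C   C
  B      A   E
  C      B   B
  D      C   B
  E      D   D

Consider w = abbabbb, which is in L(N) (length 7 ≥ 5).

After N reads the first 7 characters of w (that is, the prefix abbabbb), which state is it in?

State sequence: A -a-> C -b-> B -b-> E -a-> D -b-> B -b-> E -b-> D

After reading 7 characters, N is in state D.

D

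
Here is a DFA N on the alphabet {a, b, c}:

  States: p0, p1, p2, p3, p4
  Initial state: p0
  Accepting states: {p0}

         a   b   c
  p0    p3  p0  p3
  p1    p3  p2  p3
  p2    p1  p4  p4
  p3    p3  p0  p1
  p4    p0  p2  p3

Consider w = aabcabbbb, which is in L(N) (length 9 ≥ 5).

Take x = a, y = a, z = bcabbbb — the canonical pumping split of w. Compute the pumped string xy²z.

xy^2z = a·a·a·bcabbbb = aaabcabbbb.
Reading y = a takes N from p3 back to p3, so after x·y·y the machine is still in p3, and z then leads to the accepting state p0. Hence aaabcabbbb ∈ L(N).

aaabcabbbb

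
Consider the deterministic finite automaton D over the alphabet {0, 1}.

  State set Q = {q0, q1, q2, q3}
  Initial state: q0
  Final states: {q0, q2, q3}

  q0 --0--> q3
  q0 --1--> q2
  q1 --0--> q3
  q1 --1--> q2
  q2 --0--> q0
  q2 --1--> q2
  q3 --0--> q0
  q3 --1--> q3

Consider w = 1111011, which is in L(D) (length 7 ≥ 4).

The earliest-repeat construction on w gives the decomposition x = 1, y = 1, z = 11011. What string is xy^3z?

111111011

xy^3z = 1·1·1·1·11011 = 111111011.
Reading y = 1 takes D from q2 back to q2, so after x·y·y·y the machine is still in q2, and z then leads to the accepting state q2. Hence 111111011 ∈ L(D).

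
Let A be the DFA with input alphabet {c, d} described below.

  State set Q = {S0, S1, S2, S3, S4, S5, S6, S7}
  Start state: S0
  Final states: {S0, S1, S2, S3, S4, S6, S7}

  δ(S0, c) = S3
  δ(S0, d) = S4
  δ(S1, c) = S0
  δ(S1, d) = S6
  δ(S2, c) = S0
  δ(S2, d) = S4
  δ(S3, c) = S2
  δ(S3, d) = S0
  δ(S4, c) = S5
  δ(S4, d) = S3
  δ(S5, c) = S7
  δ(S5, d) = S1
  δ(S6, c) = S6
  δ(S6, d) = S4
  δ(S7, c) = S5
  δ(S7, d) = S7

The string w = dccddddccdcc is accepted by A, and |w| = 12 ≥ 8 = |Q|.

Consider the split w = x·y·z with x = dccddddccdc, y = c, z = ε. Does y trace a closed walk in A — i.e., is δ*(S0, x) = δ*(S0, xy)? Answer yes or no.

Run of A on the first 12 characters of w = d c c d d d d c c d c c:
  step 0: S0  (start)
  step 1: S4  (read d: S0→S4)
  step 2: S5  (read c: S4→S5)
  step 3: S7  (read c: S5→S7)
  step 4: S7  (read d: S7→S7)
  step 5: S7  (read d: S7→S7)
  step 6: S7  (read d: S7→S7)
  step 7: S7  (read d: S7→S7)
  step 8: S5  (read c: S7→S5)
  step 9: S7  (read c: S5→S7)
  step 10: S7  (read d: S7→S7)
  step 11: S5  (read c: S7→S5)
  step 12: S7  (read c: S5→S7)

After x (step 11): S5. After xy (step 12): S7.
They differ (S5 ≠ S7), so y is not a cycle from the state after x; this split is not the one the pumping-lemma construction produces, and pumping y need not keep the string in L(A).

no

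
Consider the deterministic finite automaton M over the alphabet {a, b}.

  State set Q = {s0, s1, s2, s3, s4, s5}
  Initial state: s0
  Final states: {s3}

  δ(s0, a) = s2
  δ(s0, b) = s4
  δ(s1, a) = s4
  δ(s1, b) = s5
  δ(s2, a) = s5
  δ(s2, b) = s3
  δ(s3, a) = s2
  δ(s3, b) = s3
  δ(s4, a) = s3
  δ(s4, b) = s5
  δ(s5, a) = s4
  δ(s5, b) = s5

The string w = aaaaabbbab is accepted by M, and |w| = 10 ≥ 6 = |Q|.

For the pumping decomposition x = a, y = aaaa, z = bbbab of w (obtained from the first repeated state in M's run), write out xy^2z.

xy^2z = a·aaaa·aaaa·bbbab = aaaaaaaaabbbab.
Reading y = aaaa takes M from s2 back to s2, so after x·y·y the machine is still in s2, and z then leads to the accepting state s3. Hence aaaaaaaaabbbab ∈ L(M).

aaaaaaaaabbbab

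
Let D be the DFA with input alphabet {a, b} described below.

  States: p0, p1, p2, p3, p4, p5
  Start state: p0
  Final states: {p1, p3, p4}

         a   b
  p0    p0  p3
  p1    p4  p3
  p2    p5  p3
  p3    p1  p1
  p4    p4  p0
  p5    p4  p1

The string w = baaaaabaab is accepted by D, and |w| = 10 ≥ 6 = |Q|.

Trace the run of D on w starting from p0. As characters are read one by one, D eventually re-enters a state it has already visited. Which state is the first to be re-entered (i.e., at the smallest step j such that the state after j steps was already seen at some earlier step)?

p4

State sequence: p0 -b-> p3 -a-> p1 -a-> p4 -a-> p4 -a-> p4 -a-> p4 -b-> p0 -a-> p0 -a-> p0 -b-> p3
First repeat at step 4: p4 was already visited.

The earliest repeat is at step j = 4: D is in p4, which it already visited at step i = 3.
Pumping length from the standard proof: p = 6 (the number of states). The repeated state found above gives |xy| = j ≤ 6 and |y| = j − i ≥ 1.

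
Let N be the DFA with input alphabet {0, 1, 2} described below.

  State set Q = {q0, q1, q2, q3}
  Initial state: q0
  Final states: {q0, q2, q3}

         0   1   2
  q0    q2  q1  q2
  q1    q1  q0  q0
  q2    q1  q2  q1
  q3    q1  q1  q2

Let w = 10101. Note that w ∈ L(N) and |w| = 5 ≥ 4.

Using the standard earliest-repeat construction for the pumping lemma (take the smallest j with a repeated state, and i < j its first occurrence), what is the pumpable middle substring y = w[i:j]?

State sequence: q0 -1-> q1 -0-> q1 -1-> q0 -0-> q2 -1-> q2
First repeat at step 2: q1 was already visited.

So i = 1, j = 2, giving x = w[0:1] = 1, y = w[1:2] = 0, z = w[2:5] = 101.
Check: |xy| = 2 ≤ 4 and |y| = 1 ≥ 1. Reading y takes N from q1 back to q1, so every xyⁱz is accepted.
With |Q| = 4, pigeonhole forces a state repeat no later than step 4; the substring read between the first and second visits to that state can be pumped.

0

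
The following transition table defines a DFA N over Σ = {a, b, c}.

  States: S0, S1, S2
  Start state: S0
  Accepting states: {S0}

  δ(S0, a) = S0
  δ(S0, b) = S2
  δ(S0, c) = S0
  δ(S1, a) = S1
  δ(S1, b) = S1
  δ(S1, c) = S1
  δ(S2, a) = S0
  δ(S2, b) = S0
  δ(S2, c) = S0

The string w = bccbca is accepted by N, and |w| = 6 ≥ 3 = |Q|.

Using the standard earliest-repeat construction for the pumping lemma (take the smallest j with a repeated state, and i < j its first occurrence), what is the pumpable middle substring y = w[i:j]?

Run of N on w = b c c b c a:
  step 0: S0  (start)
  step 1: S2  (read b: S0→S2)
  step 2: S0  (read c: S2→S0)   ← first repeat (S0 seen earlier)
  step 3: S0  (read c: S0→S0)
  step 4: S2  (read b: S0→S2)
  step 5: S0  (read c: S2→S0)
  step 6: S0  (read a: S0→S0)

So i = 0, j = 2, giving x = w[0:0] = ε, y = w[0:2] = bc, z = w[2:6] = cbca.
Check: |xy| = 2 ≤ 3 and |y| = 2 ≥ 1. Reading y takes N from S0 back to S0, so every xyⁱz is accepted.
Since N has 3 states, any run of length ≥ 3 visits 3+1 states, so by pigeonhole some state repeats within the first 3 steps — that repeat gives the pumpable loop.

bc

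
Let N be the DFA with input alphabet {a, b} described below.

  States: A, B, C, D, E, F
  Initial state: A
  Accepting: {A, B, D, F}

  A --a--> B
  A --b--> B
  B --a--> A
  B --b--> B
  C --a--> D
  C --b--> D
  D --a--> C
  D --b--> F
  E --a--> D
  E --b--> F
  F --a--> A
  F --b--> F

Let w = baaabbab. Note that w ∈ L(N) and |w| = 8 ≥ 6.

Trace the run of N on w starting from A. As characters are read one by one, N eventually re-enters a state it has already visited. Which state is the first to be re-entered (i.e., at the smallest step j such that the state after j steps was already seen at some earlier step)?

A

State sequence: A -b-> B -a-> A -a-> B -a-> A -b-> B -b-> B -a-> A -b-> B
First repeat at step 2: A was already visited.

The earliest repeat is at step j = 2: N is in A, which it already visited at step i = 0.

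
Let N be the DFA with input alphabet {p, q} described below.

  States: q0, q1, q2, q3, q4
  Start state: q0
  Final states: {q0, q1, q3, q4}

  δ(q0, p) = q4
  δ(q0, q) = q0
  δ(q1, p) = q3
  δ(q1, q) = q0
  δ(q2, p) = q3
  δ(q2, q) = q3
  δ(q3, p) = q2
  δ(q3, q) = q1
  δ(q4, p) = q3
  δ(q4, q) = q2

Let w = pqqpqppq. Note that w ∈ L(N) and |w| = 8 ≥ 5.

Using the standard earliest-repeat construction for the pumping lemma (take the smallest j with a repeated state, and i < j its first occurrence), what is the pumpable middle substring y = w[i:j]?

qp

State sequence: q0 -p-> q4 -q-> q2 -q-> q3 -p-> q2 -q-> q3 -p-> q2 -p-> q3 -q-> q1
First repeat at step 4: q2 was already visited.

So i = 2, j = 4, giving x = w[0:2] = pq, y = w[2:4] = qp, z = w[4:8] = qppq.
Check: |xy| = 4 ≤ 5 and |y| = 2 ≥ 1. Reading y takes N from q2 back to q2, so every xyⁱz is accepted.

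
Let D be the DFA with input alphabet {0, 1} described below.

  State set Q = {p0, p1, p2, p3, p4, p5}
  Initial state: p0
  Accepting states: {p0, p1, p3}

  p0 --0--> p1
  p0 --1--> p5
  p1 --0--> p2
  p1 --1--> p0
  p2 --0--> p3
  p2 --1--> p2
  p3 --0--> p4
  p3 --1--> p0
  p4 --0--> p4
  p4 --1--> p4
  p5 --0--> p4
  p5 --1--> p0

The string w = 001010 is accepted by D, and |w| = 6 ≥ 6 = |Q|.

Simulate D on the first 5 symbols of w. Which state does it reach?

p0

Run of D on the first 5 characters of w = 0 0 1 0 1:
  step 0: p0  (start)
  step 1: p1  (read 0: p0→p1)
  step 2: p2  (read 0: p1→p2)
  step 3: p2  (read 1: p2→p2)
  step 4: p3  (read 0: p2→p3)
  step 5: p0  (read 1: p3→p0)

After reading 5 characters, D is in state p0.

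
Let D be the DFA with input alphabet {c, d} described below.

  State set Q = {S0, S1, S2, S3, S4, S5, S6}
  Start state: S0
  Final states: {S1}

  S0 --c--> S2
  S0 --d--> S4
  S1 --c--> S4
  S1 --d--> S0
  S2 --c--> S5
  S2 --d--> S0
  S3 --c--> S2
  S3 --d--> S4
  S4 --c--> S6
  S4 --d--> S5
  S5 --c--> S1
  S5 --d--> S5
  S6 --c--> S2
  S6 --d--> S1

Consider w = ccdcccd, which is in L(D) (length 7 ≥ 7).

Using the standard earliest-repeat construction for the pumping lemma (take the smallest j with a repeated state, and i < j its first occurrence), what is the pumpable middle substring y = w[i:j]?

d

State sequence: S0 -c-> S2 -c-> S5 -d-> S5 -c-> S1 -c-> S4 -c-> S6 -d-> S1
First repeat at step 3: S5 was already visited.

So i = 2, j = 3, giving x = w[0:2] = cc, y = w[2:3] = d, z = w[3:7] = cccd.
Check: |xy| = 3 ≤ 7 and |y| = 1 ≥ 1. Reading y takes D from S5 back to S5, so every xyⁱz is accepted.
Since D has 7 states, any run of length ≥ 7 visits 7+1 states, so by pigeonhole some state repeats within the first 7 steps — that repeat gives the pumpable loop.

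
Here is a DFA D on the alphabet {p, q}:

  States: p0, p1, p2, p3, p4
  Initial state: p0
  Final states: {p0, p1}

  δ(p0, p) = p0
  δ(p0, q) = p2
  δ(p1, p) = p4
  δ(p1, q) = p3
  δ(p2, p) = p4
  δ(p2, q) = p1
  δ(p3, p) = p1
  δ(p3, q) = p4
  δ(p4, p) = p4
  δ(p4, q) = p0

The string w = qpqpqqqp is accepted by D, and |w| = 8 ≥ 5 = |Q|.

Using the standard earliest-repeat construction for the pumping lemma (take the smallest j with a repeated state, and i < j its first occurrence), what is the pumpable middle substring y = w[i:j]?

qpq

Run of D on w = q p q p q q q p:
  step 0: p0  (start)
  step 1: p2  (read q: p0→p2)
  step 2: p4  (read p: p2→p4)
  step 3: p0  (read q: p4→p0)   ← first repeat (p0 seen earlier)
  step 4: p0  (read p: p0→p0)
  step 5: p2  (read q: p0→p2)
  step 6: p1  (read q: p2→p1)
  step 7: p3  (read q: p1→p3)
  step 8: p1  (read p: p3→p1)

So i = 0, j = 3, giving x = w[0:0] = ε, y = w[0:3] = qpq, z = w[3:8] = pqqqp.
Check: |xy| = 3 ≤ 5 and |y| = 3 ≥ 1. Reading y takes D from p0 back to p0, so every xyⁱz is accepted.
Pumping length from the standard proof: p = 5 (the number of states). The repeated state found above gives |xy| = j ≤ 5 and |y| = j − i ≥ 1.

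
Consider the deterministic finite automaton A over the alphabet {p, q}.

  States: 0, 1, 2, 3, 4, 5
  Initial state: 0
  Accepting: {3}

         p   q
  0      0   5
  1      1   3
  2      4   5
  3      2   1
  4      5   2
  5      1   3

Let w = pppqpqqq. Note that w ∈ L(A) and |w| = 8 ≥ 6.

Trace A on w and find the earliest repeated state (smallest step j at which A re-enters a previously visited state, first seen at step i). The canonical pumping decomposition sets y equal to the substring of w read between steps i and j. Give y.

Run of A on w = p p p q p q q q:
  step 0: 0  (start)
  step 1: 0  (read p: 0→0)   ← first repeat (0 seen earlier)
  step 2: 0  (read p: 0→0)
  step 3: 0  (read p: 0→0)
  step 4: 5  (read q: 0→5)
  step 5: 1  (read p: 5→1)
  step 6: 3  (read q: 1→3)
  step 7: 1  (read q: 3→1)
  step 8: 3  (read q: 1→3)

So i = 0, j = 1, giving x = w[0:0] = ε, y = w[0:1] = p, z = w[1:8] = ppqpqqq.
Check: |xy| = 1 ≤ 6 and |y| = 1 ≥ 1. Reading y takes A from 0 back to 0, so every xyⁱz is accepted.

p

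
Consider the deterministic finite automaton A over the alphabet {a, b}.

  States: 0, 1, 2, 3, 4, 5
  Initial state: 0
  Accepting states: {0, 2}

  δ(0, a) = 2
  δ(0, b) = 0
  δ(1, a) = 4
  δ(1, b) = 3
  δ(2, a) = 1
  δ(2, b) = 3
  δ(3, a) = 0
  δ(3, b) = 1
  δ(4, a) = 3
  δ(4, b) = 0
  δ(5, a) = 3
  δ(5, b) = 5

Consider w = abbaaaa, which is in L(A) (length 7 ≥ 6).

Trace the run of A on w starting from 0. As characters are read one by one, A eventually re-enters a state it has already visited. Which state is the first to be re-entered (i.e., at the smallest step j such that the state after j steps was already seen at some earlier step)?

Run of A on w = a b b a a a a:
  step 0: 0  (start)
  step 1: 2  (read a: 0→2)
  step 2: 3  (read b: 2→3)
  step 3: 1  (read b: 3→1)
  step 4: 4  (read a: 1→4)
  step 5: 3  (read a: 4→3)   ← first repeat (3 seen earlier)
  step 6: 0  (read a: 3→0)
  step 7: 2  (read a: 0→2)

The earliest repeat is at step j = 5: A is in 3, which it already visited at step i = 2.
The DFA has 6 states, so the proof of the pumping lemma guarantees a repeated state among the first 6+1 visited; the segment between the two visits is the pumpable y.

3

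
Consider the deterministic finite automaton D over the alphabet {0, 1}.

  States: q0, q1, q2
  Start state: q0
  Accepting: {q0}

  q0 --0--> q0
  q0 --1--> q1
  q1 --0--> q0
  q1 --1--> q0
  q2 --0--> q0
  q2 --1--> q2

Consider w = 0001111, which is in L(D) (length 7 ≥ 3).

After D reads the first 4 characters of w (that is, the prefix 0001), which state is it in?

State sequence: q0 -0-> q0 -0-> q0 -0-> q0 -1-> q1

After reading 4 characters, D is in state q1.

q1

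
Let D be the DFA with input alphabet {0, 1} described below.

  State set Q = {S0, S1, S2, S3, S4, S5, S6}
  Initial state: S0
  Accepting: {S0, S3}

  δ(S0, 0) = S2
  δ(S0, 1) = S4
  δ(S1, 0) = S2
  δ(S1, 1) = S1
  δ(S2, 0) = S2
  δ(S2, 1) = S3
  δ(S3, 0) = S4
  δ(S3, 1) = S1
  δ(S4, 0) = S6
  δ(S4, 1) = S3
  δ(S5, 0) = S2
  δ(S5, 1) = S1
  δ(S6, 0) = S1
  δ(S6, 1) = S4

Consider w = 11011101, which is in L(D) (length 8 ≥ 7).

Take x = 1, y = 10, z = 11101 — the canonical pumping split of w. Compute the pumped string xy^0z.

xy⁰z = xz = 1·11101 = 111101.
Reading y = 10 takes D from S4 back to S4, so after x the machine is still in S4, and z then leads to the accepting state S3. Hence 111101 ∈ L(D).

111101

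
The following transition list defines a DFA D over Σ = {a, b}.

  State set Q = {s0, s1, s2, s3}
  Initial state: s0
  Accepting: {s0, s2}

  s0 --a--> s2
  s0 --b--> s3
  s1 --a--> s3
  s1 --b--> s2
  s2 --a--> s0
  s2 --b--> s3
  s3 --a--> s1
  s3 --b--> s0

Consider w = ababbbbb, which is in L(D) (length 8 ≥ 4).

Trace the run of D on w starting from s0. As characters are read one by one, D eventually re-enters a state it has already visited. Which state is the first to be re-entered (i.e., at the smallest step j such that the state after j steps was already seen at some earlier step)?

State sequence: s0 -a-> s2 -b-> s3 -a-> s1 -b-> s2 -b-> s3 -b-> s0 -b-> s3 -b-> s0
First repeat at step 4: s2 was already visited.

The earliest repeat is at step j = 4: D is in s2, which it already visited at step i = 1.

s2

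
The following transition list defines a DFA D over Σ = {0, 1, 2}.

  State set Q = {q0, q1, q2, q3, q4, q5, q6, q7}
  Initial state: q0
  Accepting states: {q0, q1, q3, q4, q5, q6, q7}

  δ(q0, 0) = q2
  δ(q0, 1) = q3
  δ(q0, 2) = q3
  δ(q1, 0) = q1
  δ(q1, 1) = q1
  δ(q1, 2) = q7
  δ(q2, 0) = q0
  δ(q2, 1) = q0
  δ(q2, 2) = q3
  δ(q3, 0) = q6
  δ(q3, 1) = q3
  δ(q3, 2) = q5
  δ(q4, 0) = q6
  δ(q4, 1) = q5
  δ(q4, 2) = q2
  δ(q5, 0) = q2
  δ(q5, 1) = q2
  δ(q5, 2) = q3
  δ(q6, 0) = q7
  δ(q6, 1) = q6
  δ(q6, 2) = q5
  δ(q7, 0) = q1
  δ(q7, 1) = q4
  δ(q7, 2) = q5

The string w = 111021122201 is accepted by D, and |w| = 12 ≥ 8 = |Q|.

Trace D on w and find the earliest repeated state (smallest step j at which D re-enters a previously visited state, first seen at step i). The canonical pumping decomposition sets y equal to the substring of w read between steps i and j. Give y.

Run of D on w = 1 1 1 0 2 1 1 2 2 2 0 1:
  step 0: q0  (start)
  step 1: q3  (read 1: q0→q3)
  step 2: q3  (read 1: q3→q3)   ← first repeat (q3 seen earlier)
  step 3: q3  (read 1: q3→q3)
  step 4: q6  (read 0: q3→q6)
  step 5: q5  (read 2: q6→q5)
  step 6: q2  (read 1: q5→q2)
  step 7: q0  (read 1: q2→q0)
  step 8: q3  (read 2: q0→q3)
  step 9: q5  (read 2: q3→q5)
  step 10: q3  (read 2: q5→q3)
  step 11: q6  (read 0: q3→q6)
  step 12: q6  (read 1: q6→q6)

So i = 1, j = 2, giving x = w[0:1] = 1, y = w[1:2] = 1, z = w[2:12] = 1021122201.
Check: |xy| = 2 ≤ 8 and |y| = 1 ≥ 1. Reading y takes D from q3 back to q3, so every xyⁱz is accepted.
The DFA has 8 states, so the proof of the pumping lemma guarantees a repeated state among the first 8+1 visited; the segment between the two visits is the pumpable y.

1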